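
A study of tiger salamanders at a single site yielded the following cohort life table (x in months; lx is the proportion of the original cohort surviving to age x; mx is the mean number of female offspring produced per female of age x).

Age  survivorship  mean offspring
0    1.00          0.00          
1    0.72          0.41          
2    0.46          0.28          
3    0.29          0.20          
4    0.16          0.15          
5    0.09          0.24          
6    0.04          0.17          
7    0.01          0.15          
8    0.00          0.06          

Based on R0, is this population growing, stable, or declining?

R0 = Σ lx·mx = 0 + 0.2952 + 0.1288 + 0.058 + 0.024 + 0.0216 + 0.0068 + 0.0015 + 0 = 0.5359
R0 < 1, so the population is declining.

declining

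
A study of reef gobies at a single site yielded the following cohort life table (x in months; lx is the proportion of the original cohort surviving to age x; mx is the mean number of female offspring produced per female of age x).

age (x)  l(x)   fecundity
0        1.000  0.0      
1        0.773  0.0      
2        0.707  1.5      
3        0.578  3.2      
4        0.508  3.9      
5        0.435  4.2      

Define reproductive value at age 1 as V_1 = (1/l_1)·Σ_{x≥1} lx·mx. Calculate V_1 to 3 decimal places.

lx·mx for x ≥ 1: 0, 1.0605, 1.8496, 1.9812, 1.827 → sum = 6.7183
V_1 = 6.7183 / l_1 = 6.7183 / 0.773 = 8.691203… → 8.691

8.691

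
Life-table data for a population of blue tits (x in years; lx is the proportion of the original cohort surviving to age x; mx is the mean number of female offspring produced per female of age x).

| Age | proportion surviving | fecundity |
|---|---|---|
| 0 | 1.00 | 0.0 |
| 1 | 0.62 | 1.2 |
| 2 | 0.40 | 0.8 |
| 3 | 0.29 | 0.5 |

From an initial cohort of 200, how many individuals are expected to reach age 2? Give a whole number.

Expected survivors = N0 · l_2 = 200 × 0.40 = 80 → 80

80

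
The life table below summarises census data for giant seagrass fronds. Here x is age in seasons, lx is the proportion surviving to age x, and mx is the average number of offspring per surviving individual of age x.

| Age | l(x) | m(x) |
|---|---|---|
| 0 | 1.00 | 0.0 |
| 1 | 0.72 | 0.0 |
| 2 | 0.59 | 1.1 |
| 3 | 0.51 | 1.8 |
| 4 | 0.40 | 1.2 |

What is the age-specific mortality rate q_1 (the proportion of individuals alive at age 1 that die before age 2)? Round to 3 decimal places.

0.181

q_1 = (l_1 − l_2) / l_1 = (0.72 − 0.59) / 0.72
     = 0.13 / 0.72 = 0.180556… → 0.181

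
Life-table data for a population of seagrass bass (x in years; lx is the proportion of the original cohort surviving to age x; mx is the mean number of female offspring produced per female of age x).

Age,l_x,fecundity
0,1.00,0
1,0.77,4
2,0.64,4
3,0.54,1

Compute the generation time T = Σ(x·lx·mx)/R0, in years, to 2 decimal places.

1.59

lx·mx: 0, 3.08, 2.56, 0.54 → R0 = 6.18
x·lx·mx: 0, 3.08, 5.12, 1.62 → Σ = 9.82
T = 9.82 / 6.18 = 1.588997… → 1.59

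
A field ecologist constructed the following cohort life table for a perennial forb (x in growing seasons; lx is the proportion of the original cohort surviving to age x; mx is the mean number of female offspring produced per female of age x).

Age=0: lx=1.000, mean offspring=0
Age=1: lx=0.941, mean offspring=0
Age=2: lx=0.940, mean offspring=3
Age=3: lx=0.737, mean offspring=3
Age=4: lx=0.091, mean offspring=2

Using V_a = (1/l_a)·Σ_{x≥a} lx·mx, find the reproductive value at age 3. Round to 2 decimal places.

3.25

lx·mx for x ≥ 3: 2.211, 0.182 → sum = 2.393
V_3 = 2.393 / l_3 = 2.393 / 0.737 = 3.246947… → 3.25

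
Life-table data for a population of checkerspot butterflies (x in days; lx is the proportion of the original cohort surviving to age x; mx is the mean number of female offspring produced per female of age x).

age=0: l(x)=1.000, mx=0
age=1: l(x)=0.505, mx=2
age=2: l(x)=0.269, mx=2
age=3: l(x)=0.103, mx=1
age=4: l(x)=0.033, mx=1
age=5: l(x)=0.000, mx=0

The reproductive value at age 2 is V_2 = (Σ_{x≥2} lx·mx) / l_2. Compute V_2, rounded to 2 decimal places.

2.51

lx·mx for x ≥ 2: 0.538, 0.103, 0.033, 0 → sum = 0.674
V_2 = 0.674 / l_2 = 0.674 / 0.269 = 2.505576… → 2.51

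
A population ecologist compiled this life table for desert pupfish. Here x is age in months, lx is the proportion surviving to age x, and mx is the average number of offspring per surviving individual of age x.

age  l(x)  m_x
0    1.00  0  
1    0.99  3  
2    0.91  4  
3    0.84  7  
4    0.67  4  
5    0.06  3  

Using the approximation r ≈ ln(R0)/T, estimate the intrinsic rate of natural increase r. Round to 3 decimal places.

1.061

R0 = Σ lx·mx = 0 + 2.97 + 3.64 + 5.88 + 2.68 + 0.18 = 15.35
Σ x·lx·mx = 39.51; T = 39.51/15.35 = 2.57394…
r ≈ ln(R0)/T = ln(15.35)/2.57394… = 1.06106… → 1.061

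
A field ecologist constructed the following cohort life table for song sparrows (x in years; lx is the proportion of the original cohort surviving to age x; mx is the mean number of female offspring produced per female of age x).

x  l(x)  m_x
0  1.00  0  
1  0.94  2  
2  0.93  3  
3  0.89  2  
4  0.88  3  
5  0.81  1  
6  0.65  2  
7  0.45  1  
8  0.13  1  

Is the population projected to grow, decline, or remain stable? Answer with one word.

R0 = Σ lx·mx = 0 + 1.88 + 2.79 + 1.78 + 2.64 + 0.81 + 1.3 + 0.45 + 0.13 = 11.78
R0 > 1, so the population is growing.

growing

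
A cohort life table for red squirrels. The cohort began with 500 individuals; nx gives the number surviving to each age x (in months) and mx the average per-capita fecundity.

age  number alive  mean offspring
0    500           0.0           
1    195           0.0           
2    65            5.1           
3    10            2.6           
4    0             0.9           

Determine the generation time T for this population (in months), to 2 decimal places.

2.07

lx = nx/n0 = nx/500: 1, 0.39, 0.13, 0.02, 0
lx·mx: 0, 0, 0.663, 0.052, 0 → R0 = 0.715
x·lx·mx: 0, 0, 1.326, 0.156, 0 → Σ = 1.482
T = 1.482 / 0.715 = 2.072727… → 2.07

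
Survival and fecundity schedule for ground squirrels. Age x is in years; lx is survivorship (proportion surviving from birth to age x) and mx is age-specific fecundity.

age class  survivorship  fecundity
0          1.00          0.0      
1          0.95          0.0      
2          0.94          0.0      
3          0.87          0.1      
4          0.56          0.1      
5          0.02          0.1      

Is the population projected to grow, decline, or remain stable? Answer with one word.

declining

R0 = Σ lx·mx = 0 + 0 + 0 + 0.087 + 0.056 + 0.002 = 0.145
R0 < 1, so the population is declining.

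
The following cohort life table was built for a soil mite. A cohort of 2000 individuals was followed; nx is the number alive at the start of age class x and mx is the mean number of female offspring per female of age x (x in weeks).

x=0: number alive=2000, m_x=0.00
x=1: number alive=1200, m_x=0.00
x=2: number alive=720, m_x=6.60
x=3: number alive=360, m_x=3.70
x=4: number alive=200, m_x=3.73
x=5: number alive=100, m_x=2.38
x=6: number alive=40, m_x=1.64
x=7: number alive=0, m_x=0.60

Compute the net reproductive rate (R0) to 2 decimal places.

3.57

lx = nx/n0 = nx/2000: 1, 0.6, 0.36, 0.18, 0.1, 0.05, 0.02, 0
lx·mx by age: 0, 0, 2.376, 0.666, 0.373, 0.119, 0.0328, 0
R0 = Σ lx·mx = 3.5668 → 3.57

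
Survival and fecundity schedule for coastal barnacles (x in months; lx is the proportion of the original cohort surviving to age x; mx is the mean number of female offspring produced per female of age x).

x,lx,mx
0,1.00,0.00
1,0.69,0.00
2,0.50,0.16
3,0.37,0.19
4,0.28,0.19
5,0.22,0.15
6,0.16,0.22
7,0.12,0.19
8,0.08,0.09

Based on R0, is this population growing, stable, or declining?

R0 = Σ lx·mx = 0 + 0 + 0.08 + 0.0703 + 0.0532 + 0.033 + 0.0352 + 0.0228 + 0.0072 = 0.3017
R0 < 1, so the population is declining.

declining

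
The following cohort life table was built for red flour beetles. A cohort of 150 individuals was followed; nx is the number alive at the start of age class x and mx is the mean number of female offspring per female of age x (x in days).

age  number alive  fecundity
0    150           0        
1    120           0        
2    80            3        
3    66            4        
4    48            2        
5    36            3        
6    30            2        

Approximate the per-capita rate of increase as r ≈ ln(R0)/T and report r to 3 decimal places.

lx = nx/n0 = nx/150: 1, 0.8, 0.53333…, 0.44, 0.32, 0.24, 0.2
R0 = Σ lx·mx = 0 + 0 + 1.6… + 1.76 + 0.64 + 0.72 + 0.4 = 5.12…
Σ x·lx·mx = 17.04…; T = 17.04…/5.12… = 3.32813…
r ≈ ln(R0)/T = ln(5.12…)/3.32813… = 0.49071… → 0.491

0.491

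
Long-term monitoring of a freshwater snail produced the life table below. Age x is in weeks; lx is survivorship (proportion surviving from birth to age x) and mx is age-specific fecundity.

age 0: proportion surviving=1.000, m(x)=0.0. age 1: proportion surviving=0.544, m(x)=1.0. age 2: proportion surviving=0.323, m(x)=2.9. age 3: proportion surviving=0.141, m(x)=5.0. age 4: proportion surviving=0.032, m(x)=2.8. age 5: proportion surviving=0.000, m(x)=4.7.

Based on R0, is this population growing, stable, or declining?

R0 = Σ lx·mx = 0 + 0.544 + 0.9367 + 0.705 + 0.0896 + 0 = 2.2753
R0 > 1, so the population is growing.

growing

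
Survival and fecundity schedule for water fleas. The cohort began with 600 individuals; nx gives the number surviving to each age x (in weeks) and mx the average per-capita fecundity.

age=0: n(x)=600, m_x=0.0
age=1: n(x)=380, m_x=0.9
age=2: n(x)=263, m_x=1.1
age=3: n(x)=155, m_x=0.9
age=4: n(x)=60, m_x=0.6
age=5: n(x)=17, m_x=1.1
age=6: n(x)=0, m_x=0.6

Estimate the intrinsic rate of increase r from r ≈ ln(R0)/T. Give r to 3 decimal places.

0.167

lx = nx/n0 = nx/600: 1, 0.63333…, 0.43833…, 0.25833…, 0.1, 0.02833…, 0
R0 = Σ lx·mx = 0 + 0.57… + 0.48217… + 0.2325… + 0.06 + 0.03117… + 0 = 1.375833…
Σ x·lx·mx = 2.627667…; T = 2.627667…/1.375833… = 1.90987…
r ≈ ln(R0)/T = ln(1.375833…)/1.90987… = 0.16706… → 0.167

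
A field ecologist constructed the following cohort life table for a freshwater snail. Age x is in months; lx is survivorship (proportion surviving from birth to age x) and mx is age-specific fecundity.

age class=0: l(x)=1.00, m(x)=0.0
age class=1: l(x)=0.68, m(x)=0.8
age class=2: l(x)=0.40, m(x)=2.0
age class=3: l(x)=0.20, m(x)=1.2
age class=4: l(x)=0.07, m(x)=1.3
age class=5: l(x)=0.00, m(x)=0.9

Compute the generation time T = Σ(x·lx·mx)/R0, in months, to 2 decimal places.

1.93

lx·mx: 0, 0.544, 0.8, 0.24, 0.091, 0 → R0 = 1.675
x·lx·mx: 0, 0.544, 1.6, 0.72, 0.364, 0 → Σ = 3.228
T = 3.228 / 1.675 = 1.927164… → 1.93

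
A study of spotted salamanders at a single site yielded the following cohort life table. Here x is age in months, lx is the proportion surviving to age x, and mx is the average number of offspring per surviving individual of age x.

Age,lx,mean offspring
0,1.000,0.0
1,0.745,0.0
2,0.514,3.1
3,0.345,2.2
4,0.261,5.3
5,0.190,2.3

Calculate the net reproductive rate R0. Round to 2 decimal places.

lx·mx by age: 0, 0, 1.5934, 0.759, 1.3833, 0.437
R0 = Σ lx·mx = 4.1727 → 4.17

4.17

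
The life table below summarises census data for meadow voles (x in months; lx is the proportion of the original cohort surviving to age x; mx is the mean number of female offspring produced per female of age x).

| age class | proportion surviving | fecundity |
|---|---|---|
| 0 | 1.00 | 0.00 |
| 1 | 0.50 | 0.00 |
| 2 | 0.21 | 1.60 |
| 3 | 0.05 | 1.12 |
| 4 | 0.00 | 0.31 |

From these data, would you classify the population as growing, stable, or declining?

R0 = Σ lx·mx = 0 + 0 + 0.336 + 0.056 + 0 = 0.392
R0 < 1, so the population is declining.

declining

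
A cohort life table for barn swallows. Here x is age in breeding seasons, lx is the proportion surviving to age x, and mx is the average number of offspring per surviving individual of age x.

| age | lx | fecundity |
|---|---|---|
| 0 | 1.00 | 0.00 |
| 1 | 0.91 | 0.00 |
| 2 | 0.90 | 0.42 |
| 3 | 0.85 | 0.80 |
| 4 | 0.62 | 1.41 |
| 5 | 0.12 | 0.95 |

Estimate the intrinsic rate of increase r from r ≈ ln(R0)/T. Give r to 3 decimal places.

0.213

R0 = Σ lx·mx = 0 + 0 + 0.378 + 0.68 + 0.8742 + 0.114 = 2.0462
Σ x·lx·mx = 6.8628; T = 6.8628/2.0462 = 3.35392…
r ≈ ln(R0)/T = ln(2.0462)/3.35392… = 0.21348… → 0.213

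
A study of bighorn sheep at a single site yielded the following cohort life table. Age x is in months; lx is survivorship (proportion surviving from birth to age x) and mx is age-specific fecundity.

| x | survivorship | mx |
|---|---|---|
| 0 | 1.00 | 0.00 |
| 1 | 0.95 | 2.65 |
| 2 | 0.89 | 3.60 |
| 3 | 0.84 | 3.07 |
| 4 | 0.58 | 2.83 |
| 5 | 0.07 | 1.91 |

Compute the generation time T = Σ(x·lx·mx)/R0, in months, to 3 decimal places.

lx·mx: 0, 2.5175, 3.204, 2.5788, 1.6414, 0.1337 → R0 = 10.0754
x·lx·mx: 0, 2.5175, 6.408, 7.7364, 6.5656, 0.6685 → Σ = 23.896
T = 23.896 / 10.0754 = 2.371717… → 2.372

2.372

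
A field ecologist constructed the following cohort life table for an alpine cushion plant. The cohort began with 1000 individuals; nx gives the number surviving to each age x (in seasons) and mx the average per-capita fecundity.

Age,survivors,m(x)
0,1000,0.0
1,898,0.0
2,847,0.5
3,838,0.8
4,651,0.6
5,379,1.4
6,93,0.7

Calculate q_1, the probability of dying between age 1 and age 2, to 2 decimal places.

lx = nx/n0 = nx/1000: 1, 0.898, 0.847, 0.838, 0.651, 0.379, 0.093
q_1 = (l_1 − l_2) / l_1 = (0.898 − 0.847) / 0.898
     = 0.051 / 0.898 = 0.056793… → 0.06

0.06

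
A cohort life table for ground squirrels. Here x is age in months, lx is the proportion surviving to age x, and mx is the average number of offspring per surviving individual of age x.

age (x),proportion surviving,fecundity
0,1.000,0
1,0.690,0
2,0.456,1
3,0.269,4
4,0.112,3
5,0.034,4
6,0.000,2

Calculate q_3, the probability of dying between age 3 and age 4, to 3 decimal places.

0.584

q_3 = (l_3 − l_4) / l_3 = (0.269 − 0.112) / 0.269
     = 0.157 / 0.269 = 0.583643… → 0.584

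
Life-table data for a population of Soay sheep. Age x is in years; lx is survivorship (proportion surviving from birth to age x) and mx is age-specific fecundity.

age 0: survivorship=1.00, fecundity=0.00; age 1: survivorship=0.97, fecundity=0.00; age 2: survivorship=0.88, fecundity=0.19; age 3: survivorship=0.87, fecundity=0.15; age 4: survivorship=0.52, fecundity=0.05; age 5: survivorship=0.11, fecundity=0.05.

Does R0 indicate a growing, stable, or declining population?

R0 = Σ lx·mx = 0 + 0 + 0.1672 + 0.1305 + 0.026 + 0.0055 = 0.3292
R0 < 1, so the population is declining.

declining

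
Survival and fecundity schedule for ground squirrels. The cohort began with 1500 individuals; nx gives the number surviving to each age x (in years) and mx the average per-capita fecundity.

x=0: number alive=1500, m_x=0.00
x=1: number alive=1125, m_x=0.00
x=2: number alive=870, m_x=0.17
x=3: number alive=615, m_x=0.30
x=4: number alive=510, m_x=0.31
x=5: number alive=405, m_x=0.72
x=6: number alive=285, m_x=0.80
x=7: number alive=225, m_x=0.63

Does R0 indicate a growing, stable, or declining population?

lx = nx/n0 = nx/1500: 1, 0.75, 0.58, 0.41, 0.34, 0.27, 0.19, 0.15
R0 = Σ lx·mx = 0 + 0 + 0.0986 + 0.123 + 0.1054 + 0.1944 + 0.152 + 0.0945 = 0.7679
R0 < 1, so the population is declining.

declining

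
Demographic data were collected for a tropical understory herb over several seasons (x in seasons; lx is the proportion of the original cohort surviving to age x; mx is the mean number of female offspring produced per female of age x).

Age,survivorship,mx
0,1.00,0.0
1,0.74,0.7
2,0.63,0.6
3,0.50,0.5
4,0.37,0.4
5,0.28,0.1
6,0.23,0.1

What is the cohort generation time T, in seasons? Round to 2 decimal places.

lx·mx: 0, 0.518, 0.378, 0.25, 0.148, 0.028, 0.023 → R0 = 1.345
x·lx·mx: 0, 0.518, 0.756, 0.75, 0.592, 0.14, 0.138 → Σ = 2.894
T = 2.894 / 1.345 = 2.151673… → 2.15

2.15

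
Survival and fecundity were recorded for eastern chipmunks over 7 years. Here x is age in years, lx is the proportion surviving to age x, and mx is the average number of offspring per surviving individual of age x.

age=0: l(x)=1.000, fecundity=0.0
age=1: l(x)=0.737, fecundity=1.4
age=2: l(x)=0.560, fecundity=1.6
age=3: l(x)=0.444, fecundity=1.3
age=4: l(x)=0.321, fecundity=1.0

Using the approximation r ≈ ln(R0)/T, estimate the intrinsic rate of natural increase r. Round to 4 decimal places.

R0 = Σ lx·mx = 0 + 1.0318 + 0.896 + 0.5772 + 0.321 = 2.826
Σ x·lx·mx = 5.8394; T = 5.8394/2.826 = 2.06631…
r ≈ ln(R0)/T = ln(2.826)/2.06631… = 0.502761… → 0.5028

0.5028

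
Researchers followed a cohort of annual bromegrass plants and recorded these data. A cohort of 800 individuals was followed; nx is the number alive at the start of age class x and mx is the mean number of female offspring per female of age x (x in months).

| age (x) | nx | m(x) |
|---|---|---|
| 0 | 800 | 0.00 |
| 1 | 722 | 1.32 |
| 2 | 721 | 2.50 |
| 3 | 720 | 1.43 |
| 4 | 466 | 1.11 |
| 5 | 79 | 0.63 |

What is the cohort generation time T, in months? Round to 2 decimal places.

2.29

lx = nx/n0 = nx/800: 1, 0.9025, 0.90125, 0.9, 0.5825, 0.09875
lx·mx: 0, 1.1913, 2.253125…, 1.287, 0.646575, 0.062213… → R0 = 5.440213…
x·lx·mx: 0, 1.1913, 4.50625…, 3.861, 2.5863, 0.311063… → Σ = 12.455913…
T = 12.455913… / 5.440213… = 2.2896… → 2.29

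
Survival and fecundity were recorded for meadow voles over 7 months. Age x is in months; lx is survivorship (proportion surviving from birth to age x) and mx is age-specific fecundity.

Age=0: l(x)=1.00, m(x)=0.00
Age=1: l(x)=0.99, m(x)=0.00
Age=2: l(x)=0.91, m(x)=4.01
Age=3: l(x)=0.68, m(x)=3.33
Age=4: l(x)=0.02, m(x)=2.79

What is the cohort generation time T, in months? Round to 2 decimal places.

lx·mx: 0, 0, 3.6491, 2.2644, 0.0558 → R0 = 5.9693
x·lx·mx: 0, 0, 7.2982, 6.7932, 0.2232 → Σ = 14.3146
T = 14.3146 / 5.9693 = 2.398037… → 2.40

2.40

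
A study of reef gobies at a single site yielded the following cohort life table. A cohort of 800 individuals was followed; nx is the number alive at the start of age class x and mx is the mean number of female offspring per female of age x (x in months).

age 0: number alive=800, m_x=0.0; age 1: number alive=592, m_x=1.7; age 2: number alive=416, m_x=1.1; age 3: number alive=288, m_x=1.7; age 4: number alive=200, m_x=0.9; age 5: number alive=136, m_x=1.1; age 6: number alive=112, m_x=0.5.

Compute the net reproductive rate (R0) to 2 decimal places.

2.92

lx = nx/n0 = nx/800: 1, 0.74, 0.52, 0.36, 0.25, 0.17, 0.14
lx·mx by age: 0, 1.258, 0.572, 0.612, 0.225, 0.187, 0.07
R0 = Σ lx·mx = 2.924 → 2.92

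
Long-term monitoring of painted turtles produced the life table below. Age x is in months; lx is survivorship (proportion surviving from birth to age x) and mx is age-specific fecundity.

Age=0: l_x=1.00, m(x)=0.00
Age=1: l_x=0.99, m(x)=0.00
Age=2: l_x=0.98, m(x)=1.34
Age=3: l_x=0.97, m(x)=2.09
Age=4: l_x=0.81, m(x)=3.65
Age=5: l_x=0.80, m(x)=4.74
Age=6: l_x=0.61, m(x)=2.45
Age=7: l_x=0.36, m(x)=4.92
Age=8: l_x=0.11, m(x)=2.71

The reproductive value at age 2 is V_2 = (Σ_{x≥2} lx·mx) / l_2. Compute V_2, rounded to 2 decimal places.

13.93

lx·mx for x ≥ 2: 1.3132, 2.0273, 2.9565, 3.792, 1.4945, 1.7712, 0.2981 → sum = 13.6528
V_2 = 13.6528 / l_2 = 13.6528 / 0.98 = 13.931429… → 13.93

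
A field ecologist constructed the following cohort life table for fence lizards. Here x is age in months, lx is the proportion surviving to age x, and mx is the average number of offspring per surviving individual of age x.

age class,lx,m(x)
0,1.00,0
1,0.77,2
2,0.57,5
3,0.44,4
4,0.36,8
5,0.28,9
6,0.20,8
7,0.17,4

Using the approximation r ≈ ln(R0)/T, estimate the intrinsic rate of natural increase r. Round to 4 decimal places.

0.7123

R0 = Σ lx·mx = 0 + 1.54 + 2.85 + 1.76 + 2.88 + 2.52 + 1.6 + 0.68 = 13.83
Σ x·lx·mx = 51; T = 51/13.83 = 3.68764…
r ≈ ln(R0)/T = ln(13.83)/3.68764… = 0.712337… → 0.7123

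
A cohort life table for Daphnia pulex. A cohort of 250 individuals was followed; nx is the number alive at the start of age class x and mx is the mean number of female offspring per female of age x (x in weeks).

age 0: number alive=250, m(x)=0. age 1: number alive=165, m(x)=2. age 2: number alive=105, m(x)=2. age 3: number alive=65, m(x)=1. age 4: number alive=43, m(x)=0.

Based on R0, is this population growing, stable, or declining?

growing

lx = nx/n0 = nx/250: 1, 0.66, 0.42, 0.26, 0.172
R0 = Σ lx·mx = 0 + 1.32 + 0.84 + 0.26 + 0 = 2.42
R0 > 1, so the population is growing.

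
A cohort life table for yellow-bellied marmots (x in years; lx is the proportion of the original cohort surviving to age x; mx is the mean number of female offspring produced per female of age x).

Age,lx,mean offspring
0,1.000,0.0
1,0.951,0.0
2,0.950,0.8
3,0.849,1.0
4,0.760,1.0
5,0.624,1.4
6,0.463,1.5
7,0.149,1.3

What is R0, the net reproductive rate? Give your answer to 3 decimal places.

lx·mx by age: 0, 0, 0.76, 0.849, 0.76, 0.8736, 0.6945, 0.1937
R0 = Σ lx·mx = 4.1308 → 4.131

4.131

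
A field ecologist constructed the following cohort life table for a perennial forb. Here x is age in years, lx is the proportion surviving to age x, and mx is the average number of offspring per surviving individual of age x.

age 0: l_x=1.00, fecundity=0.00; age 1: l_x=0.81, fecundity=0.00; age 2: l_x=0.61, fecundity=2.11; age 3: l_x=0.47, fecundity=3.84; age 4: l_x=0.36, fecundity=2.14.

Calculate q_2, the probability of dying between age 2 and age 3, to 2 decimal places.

0.23

q_2 = (l_2 − l_3) / l_2 = (0.61 − 0.47) / 0.61
     = 0.14 / 0.61 = 0.229508… → 0.23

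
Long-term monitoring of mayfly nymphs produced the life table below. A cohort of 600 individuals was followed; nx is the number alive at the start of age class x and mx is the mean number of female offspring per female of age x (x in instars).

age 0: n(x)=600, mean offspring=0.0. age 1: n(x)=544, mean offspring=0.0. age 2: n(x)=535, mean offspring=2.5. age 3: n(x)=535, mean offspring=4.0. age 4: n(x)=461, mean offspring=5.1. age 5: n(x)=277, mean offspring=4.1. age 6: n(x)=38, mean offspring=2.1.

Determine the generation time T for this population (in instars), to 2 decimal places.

3.50

lx = nx/n0 = nx/600: 1, 0.90667…, 0.89167…, 0.89167…, 0.76833…, 0.46167…, 0.06333…
lx·mx: 0, 0, 2.229167…, 3.566667…, 3.9185…, 1.892833…, 0.133… → R0 = 11.740167…
x·lx·mx: 0, 0, 4.458333…, 10.7…, 15.674…, 9.464167…, 0.798… → Σ = 41.0945…
T = 41.0945… / 11.740167… = 3.500334… → 3.50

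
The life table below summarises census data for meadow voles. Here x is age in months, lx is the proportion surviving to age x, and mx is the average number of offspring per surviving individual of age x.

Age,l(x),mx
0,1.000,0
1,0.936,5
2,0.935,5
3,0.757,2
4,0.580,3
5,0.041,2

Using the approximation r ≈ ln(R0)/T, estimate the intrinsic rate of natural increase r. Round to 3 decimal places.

1.243

R0 = Σ lx·mx = 0 + 4.68 + 4.675 + 1.514 + 1.74 + 0.082 = 12.691
Σ x·lx·mx = 25.942; T = 25.942/12.691 = 2.04413…
r ≈ ln(R0)/T = ln(12.691)/2.04413… = 1.24302… → 1.243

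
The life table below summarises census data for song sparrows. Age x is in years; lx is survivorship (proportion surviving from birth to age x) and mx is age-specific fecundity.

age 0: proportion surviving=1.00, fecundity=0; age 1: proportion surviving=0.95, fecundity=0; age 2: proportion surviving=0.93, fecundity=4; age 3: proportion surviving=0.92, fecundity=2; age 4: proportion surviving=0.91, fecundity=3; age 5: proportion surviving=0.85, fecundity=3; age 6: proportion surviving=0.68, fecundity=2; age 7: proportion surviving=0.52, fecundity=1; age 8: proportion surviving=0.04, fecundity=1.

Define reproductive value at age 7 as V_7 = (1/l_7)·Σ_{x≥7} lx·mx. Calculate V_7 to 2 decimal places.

lx·mx for x ≥ 7: 0.52, 0.04 → sum = 0.56
V_7 = 0.56 / l_7 = 0.56 / 0.52 = 1.076923… → 1.08

1.08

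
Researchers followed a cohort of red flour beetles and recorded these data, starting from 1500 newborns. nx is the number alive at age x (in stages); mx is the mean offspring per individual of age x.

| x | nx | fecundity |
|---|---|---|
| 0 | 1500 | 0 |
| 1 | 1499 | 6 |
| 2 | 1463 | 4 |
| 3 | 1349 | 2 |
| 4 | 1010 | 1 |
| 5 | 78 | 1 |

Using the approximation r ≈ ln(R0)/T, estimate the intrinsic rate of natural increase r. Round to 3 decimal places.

lx = nx/n0 = nx/1500: 1, 0.99933…, 0.97533…, 0.89933…, 0.67333…, 0.052
R0 = Σ lx·mx = 0 + 5.996… + 3.90133… + 1.79867… + 0.67333… + 0.052 = 12.421333…
Σ x·lx·mx = 22.148…; T = 22.148…/12.421333… = 1.78306…
r ≈ ln(R0)/T = ln(12.421333…)/1.78306… = 1.41297… → 1.413

1.413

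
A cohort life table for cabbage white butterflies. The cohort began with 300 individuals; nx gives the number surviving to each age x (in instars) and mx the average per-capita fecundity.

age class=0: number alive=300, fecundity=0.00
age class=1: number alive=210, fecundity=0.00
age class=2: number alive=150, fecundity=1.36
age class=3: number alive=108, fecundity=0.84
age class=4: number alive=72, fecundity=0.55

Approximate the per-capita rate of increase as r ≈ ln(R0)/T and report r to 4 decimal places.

lx = nx/n0 = nx/300: 1, 0.7, 0.5, 0.36, 0.24
R0 = Σ lx·mx = 0 + 0 + 0.68 + 0.3024 + 0.132 = 1.1144
Σ x·lx·mx = 2.7952; T = 2.7952/1.1144 = 2.50826…
r ≈ ln(R0)/T = ln(1.1144)/2.50826… = 0.043184… → 0.0432

0.0432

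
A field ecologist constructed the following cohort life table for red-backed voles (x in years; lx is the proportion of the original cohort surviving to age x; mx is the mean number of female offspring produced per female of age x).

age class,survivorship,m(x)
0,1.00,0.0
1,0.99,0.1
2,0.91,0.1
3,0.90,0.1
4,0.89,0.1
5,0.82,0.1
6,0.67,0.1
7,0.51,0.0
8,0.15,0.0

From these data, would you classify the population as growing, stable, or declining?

R0 = Σ lx·mx = 0 + 0.099 + 0.091 + 0.09 + 0.089 + 0.082 + 0.067 + 0 + 0 = 0.518
R0 < 1, so the population is declining.

declining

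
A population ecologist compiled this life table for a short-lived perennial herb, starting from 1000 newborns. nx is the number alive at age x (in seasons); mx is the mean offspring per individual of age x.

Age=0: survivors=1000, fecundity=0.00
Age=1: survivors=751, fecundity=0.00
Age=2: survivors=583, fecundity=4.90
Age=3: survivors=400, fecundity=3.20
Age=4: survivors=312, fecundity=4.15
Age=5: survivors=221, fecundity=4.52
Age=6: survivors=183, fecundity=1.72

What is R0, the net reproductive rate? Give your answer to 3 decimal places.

lx = nx/n0 = nx/1000: 1, 0.751, 0.583, 0.4, 0.312, 0.221, 0.183
lx·mx by age: 0, 0, 2.8567, 1.28, 1.2948, 0.99892, 0.31476
R0 = Σ lx·mx = 6.74518 → 6.745

6.745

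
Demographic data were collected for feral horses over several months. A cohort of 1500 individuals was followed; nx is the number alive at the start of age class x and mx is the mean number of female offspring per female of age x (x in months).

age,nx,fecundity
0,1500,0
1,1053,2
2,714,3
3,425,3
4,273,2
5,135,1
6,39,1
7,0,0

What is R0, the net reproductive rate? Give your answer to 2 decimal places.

lx = nx/n0 = nx/1500: 1, 0.702, 0.476, 0.28333…, 0.182, 0.09, 0.026, 0
lx·mx by age: 0, 1.404, 1.428, 0.85…, 0.364, 0.09, 0.026, 0
R0 = Σ lx·mx = 4.162… → 4.16

4.16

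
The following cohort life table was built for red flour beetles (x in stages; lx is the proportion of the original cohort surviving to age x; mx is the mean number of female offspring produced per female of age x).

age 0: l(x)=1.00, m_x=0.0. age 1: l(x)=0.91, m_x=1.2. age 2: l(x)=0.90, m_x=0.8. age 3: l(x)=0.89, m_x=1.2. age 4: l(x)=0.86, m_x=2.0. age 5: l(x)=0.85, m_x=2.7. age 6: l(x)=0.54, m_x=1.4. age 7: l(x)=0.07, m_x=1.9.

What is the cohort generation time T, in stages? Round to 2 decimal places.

3.80

lx·mx: 0, 1.092, 0.72, 1.068, 1.72, 2.295, 0.756, 0.133 → R0 = 7.784
x·lx·mx: 0, 1.092, 1.44, 3.204, 6.88, 11.475, 4.536, 0.931 → Σ = 29.558
T = 29.558 / 7.784 = 3.797276… → 3.80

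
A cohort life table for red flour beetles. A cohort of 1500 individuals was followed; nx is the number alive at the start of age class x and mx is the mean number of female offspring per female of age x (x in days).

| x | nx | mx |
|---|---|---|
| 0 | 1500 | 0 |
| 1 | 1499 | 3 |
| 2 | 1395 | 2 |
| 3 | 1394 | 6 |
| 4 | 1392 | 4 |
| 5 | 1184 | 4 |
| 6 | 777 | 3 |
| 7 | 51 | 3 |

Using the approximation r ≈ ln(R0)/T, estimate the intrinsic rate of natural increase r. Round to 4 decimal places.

0.8700

lx = nx/n0 = nx/1500: 1, 0.99933…, 0.93, 0.92933…, 0.928, 0.78933…, 0.518, 0.034
R0 = Σ lx·mx = 0 + 2.998… + 1.86 + 5.576… + 3.712 + 3.15733… + 1.554 + 0.102 = 18.959333…
Σ x·lx·mx = 64.118667…; T = 64.118667…/18.959333… = 3.38191…
r ≈ ln(R0)/T = ln(18.959333…)/3.38191… = 0.870011… → 0.8700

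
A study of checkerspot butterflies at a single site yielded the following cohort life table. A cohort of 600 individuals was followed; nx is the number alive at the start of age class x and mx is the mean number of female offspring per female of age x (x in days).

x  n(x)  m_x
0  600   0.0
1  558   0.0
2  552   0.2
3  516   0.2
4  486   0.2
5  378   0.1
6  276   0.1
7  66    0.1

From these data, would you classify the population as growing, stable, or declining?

lx = nx/n0 = nx/600: 1, 0.93, 0.92, 0.86, 0.81, 0.63, 0.46, 0.11
R0 = Σ lx·mx = 0 + 0 + 0.184 + 0.172 + 0.162 + 0.063 + 0.046 + 0.011 = 0.638
R0 < 1, so the population is declining.

declining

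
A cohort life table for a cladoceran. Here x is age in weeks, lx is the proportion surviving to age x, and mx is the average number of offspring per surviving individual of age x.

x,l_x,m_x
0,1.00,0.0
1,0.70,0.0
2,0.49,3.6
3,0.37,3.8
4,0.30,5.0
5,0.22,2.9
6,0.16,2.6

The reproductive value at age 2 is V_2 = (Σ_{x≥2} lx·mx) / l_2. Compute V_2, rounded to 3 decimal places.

11.682

lx·mx for x ≥ 2: 1.764, 1.406, 1.5, 0.638, 0.416 → sum = 5.724
V_2 = 5.724 / l_2 = 5.724 / 0.49 = 11.681633… → 11.682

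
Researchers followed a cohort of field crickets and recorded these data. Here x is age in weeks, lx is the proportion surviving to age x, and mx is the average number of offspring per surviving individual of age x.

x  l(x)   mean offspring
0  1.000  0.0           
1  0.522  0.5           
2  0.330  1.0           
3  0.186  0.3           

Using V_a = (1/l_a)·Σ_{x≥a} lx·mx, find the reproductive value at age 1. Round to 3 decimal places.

lx·mx for x ≥ 1: 0.261, 0.33, 0.0558 → sum = 0.6468
V_1 = 0.6468 / l_1 = 0.6468 / 0.522 = 1.23908… → 1.239

1.239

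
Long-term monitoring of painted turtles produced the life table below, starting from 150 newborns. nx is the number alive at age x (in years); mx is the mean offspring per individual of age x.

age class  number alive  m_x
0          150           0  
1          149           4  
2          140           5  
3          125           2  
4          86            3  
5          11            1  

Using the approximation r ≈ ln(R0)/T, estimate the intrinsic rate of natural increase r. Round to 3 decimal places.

lx = nx/n0 = nx/150: 1, 0.99333…, 0.93333…, 0.83333…, 0.57333…, 0.07333…
R0 = Σ lx·mx = 0 + 3.97333… + 4.66667… + 1.66667… + 1.72… + 0.07333… = 12.1…
Σ x·lx·mx = 25.553333…; T = 25.553333…/12.1… = 2.11185…
r ≈ ln(R0)/T = ln(12.1…)/2.11185… = 1.18058… → 1.181

1.181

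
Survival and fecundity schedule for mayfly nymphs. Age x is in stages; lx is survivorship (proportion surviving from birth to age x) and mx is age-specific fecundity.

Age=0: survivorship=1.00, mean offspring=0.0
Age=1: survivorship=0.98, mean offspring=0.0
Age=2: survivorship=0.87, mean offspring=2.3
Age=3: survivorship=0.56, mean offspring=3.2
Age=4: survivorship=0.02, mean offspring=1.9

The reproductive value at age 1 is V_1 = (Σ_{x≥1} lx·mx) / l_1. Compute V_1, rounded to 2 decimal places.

3.91

lx·mx for x ≥ 1: 0, 2.001, 1.792, 0.038 → sum = 3.831
V_1 = 3.831 / l_1 = 3.831 / 0.98 = 3.909184… → 3.91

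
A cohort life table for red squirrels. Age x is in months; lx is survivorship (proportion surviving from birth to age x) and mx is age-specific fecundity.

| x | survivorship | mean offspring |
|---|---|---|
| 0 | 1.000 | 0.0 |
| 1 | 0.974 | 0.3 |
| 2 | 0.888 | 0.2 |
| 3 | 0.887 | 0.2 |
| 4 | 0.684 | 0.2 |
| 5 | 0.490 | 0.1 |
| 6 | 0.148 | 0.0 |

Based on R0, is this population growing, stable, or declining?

declining

R0 = Σ lx·mx = 0 + 0.2922 + 0.1776 + 0.1774 + 0.1368 + 0.049 + 0 = 0.833
R0 < 1, so the population is declining.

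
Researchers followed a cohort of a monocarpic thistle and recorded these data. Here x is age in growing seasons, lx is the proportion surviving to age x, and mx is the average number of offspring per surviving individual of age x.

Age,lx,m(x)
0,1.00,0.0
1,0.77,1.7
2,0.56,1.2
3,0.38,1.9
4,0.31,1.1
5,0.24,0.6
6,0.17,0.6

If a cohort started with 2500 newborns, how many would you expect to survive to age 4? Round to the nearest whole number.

775

Expected survivors = N0 · l_4 = 2500 × 0.31 = 775 → 775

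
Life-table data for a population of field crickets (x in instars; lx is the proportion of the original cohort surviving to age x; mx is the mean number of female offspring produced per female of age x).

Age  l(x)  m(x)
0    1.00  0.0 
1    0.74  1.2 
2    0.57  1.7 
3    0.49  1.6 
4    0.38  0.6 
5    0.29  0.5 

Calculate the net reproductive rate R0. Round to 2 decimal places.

lx·mx by age: 0, 0.888, 0.969, 0.784, 0.228, 0.145
R0 = Σ lx·mx = 3.014 → 3.01

3.01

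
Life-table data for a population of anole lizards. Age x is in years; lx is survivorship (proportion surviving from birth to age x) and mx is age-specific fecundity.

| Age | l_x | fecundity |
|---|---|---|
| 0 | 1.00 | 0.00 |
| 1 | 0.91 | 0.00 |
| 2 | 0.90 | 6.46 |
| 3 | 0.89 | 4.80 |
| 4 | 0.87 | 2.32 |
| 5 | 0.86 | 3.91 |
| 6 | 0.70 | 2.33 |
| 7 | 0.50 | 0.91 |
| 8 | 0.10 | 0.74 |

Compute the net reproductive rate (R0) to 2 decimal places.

17.63

lx·mx by age: 0, 0, 5.814, 4.272, 2.0184, 3.3626, 1.631, 0.455, 0.074
R0 = Σ lx·mx = 17.627 → 17.63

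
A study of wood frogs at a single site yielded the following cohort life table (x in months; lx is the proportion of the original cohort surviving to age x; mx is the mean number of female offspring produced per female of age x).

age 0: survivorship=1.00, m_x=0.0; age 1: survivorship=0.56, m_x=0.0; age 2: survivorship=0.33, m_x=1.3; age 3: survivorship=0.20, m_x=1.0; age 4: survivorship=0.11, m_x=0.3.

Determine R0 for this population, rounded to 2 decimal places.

lx·mx by age: 0, 0, 0.429, 0.2, 0.033
R0 = Σ lx·mx = 0.662 → 0.66

0.66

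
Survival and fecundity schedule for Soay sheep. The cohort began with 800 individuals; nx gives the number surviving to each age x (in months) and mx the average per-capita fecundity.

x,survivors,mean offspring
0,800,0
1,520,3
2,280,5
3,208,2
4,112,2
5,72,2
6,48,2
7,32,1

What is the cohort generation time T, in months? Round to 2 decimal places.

2.07

lx = nx/n0 = nx/800: 1, 0.65, 0.35, 0.26, 0.14, 0.09, 0.06, 0.04
lx·mx: 0, 1.95, 1.75, 0.52, 0.28, 0.18, 0.12, 0.04 → R0 = 4.84
x·lx·mx: 0, 1.95, 3.5, 1.56, 1.12, 0.9, 0.72, 0.28 → Σ = 10.03
T = 10.03 / 4.84 = 2.072314… → 2.07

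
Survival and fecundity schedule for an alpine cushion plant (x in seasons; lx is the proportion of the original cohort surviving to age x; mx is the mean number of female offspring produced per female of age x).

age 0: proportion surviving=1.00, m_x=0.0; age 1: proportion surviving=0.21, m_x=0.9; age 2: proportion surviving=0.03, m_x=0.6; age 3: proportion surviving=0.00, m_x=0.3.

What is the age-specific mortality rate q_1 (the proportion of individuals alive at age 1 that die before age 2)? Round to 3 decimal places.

q_1 = (l_1 − l_2) / l_1 = (0.21 − 0.03) / 0.21
     = 0.18 / 0.21 = 0.857143… → 0.857

0.857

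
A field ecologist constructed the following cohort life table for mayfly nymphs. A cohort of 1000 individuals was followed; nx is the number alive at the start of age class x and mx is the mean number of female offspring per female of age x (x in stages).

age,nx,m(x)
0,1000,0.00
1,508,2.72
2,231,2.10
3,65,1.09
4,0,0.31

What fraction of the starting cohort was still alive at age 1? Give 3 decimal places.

l_1 = n_1/n_0 = 508/1000 = 0.508 → 0.508

0.508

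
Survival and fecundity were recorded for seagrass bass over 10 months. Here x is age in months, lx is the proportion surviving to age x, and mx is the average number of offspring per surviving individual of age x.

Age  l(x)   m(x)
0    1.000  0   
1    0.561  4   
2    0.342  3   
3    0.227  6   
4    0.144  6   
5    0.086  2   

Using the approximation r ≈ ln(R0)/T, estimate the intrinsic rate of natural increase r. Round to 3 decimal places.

R0 = Σ lx·mx = 0 + 2.244 + 1.026 + 1.362 + 0.864 + 0.172 = 5.668
Σ x·lx·mx = 12.698; T = 12.698/5.668 = 2.2403…
r ≈ ln(R0)/T = ln(5.668)/2.2403… = 0.77438… → 0.774

0.774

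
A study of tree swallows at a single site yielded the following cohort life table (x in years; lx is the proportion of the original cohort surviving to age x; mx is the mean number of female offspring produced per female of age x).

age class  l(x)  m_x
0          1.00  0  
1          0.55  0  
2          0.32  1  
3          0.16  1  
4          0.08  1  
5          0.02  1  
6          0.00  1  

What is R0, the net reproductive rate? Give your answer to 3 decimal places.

0.580

lx·mx by age: 0, 0, 0.32, 0.16, 0.08, 0.02, 0
R0 = Σ lx·mx = 0.58 → 0.580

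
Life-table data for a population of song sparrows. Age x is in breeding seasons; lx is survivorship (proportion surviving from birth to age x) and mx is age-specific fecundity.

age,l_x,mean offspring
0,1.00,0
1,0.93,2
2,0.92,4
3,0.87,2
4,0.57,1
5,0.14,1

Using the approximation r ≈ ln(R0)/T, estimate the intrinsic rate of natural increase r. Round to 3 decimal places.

0.953

R0 = Σ lx·mx = 0 + 1.86 + 3.68 + 1.74 + 0.57 + 0.14 = 7.99
Σ x·lx·mx = 17.42; T = 17.42/7.99 = 2.18023…
r ≈ ln(R0)/T = ln(7.99)/2.18023… = 0.9532… → 0.953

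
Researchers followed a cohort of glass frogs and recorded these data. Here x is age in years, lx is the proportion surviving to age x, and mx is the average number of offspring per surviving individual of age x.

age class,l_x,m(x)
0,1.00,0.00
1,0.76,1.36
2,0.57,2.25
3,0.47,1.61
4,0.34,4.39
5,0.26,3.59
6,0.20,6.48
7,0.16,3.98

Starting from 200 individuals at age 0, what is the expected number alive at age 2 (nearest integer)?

Expected survivors = N0 · l_2 = 200 × 0.57 = 114 → 114

114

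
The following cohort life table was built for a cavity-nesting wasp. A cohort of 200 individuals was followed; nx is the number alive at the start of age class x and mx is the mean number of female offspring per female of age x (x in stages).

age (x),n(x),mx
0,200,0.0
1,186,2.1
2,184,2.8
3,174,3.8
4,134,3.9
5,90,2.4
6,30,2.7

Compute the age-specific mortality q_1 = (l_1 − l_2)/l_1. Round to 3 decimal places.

lx = nx/n0 = nx/200: 1, 0.93, 0.92, 0.87, 0.67, 0.45, 0.15
q_1 = (l_1 − l_2) / l_1 = (0.93 − 0.92) / 0.93
     = 0.01 / 0.93 = 0.010753… → 0.011

0.011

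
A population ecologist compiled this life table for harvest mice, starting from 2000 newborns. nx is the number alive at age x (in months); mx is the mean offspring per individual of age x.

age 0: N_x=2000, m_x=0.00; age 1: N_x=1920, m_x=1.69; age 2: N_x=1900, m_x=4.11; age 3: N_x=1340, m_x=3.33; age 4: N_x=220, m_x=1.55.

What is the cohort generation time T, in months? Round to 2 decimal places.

2.12

lx = nx/n0 = nx/2000: 1, 0.96, 0.95, 0.67, 0.11
lx·mx: 0, 1.6224, 3.9045, 2.2311, 0.1705 → R0 = 7.9285
x·lx·mx: 0, 1.6224, 7.809, 6.6933, 0.682 → Σ = 16.8067
T = 16.8067 / 7.9285 = 2.119783… → 2.12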